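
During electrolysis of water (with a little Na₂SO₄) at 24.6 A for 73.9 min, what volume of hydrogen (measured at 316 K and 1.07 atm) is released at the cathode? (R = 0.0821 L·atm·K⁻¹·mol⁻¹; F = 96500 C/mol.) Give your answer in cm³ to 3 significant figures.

Q = 24.6 A × 4434 s = 1.091×10^5 C
n(e⁻) = Q/F = 1.091×10^5/96500 = 1.131 mol
2H⁺ + 2e⁻ → H₂, so n(H₂) = 1.131 / 2 = 0.5655 mol
V = nRT/P = 0.5655 × 0.0821 × 316 / 1.07 = 13.71 L
= 13700 cm³

13700 cm³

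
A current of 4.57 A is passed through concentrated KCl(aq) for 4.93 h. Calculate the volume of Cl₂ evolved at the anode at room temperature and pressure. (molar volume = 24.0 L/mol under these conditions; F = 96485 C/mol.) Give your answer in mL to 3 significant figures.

10100 mL

Q = 4.57 A × 17748 s = 81110 C
Moles of electrons = 81110 / 96485 = 0.8406 mol
2Cl⁻ → Cl₂ + 2e⁻, so n(Cl₂) = 0.8406 / 2 = 0.4203 mol
V = 0.4203 × 24.0 = 10.09 L
= 10100 mL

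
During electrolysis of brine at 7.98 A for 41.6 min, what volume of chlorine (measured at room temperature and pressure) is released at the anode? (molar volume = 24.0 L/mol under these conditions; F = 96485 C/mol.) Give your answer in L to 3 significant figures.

2.48 L

Q = It = 7.98 × 2496 = 19920 C
n(e⁻) = Q/F = 19920/96485 = 0.2065 mol
2Cl⁻ → Cl₂ + 2e⁻, so n(Cl₂) = 0.2065 / 2 = 0.1033 mol
V = 0.1033 × 24.0 = 2.479 L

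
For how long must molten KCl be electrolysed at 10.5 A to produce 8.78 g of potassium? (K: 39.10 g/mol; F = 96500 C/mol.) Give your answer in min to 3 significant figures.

n(K) = 8.78 / 39.10 = 0.2246 mol
K⁺ + e⁻ → K, so n(e⁻) = 0.2246 mol
Q = 0.2246 × 96500 = 21670 C
t = Q / I = 21670 / 10.5 = 2064 s = 34.4 min

34.4 min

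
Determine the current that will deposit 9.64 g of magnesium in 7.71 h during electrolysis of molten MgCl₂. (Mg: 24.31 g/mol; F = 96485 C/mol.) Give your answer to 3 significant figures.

n(Mg) = 9.64 / 24.31 = 0.3965 mol
Mg²⁺ + 2e⁻ → Mg, so n(e⁻) = 2 × 0.3965 = 0.7930 mol
Q = 0.7930 × 96485 = 76510 C
I = Q / t = 76510 / 27756 s = 2.76 A

2.76 A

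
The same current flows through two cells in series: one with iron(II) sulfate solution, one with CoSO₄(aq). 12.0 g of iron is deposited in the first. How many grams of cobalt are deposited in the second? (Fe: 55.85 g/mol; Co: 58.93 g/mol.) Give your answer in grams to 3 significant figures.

n(Fe) = 12.0 / 55.85 = 0.2149 mol
Fe²⁺ + 2e⁻ → Fe, so n(e⁻) = 2 × 0.2149 = 0.4298 mol
Since the cells are in series, n(e⁻) in the Co cell is also 0.4298 mol.
Co²⁺ + 2e⁻ → Co, so n(Co) = 0.4298 / 2 = 0.2149 mol
m(Co) = 0.2149 × 58.93 = 12.7 g

12.7 g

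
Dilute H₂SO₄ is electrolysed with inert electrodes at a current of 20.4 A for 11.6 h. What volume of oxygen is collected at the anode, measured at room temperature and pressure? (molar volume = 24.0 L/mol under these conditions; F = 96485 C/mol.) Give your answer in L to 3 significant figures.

Q = It = 20.4 × 41760 = 8.519×10^5 C
n(e⁻) = Q/F = 8.519×10^5/96485 = 8.829 mol
2H₂O → O₂ + 4H⁺ + 4e⁻, so n(O₂) = 8.829 / 4 = 2.207 mol
V = 2.207 × 24.0 = 52.97 L

53.0 L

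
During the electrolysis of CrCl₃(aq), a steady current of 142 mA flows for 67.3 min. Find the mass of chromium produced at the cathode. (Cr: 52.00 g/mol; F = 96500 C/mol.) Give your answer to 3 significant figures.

Q = It = 0.142 × 4038 = 573.4 C
Moles of electrons = 573.4 / 96500 = 0.005942 mol
Cr³⁺ + 3e⁻ → Cr, so n(Cr) = 0.005942 / 3 = 0.001981 mol
m = 0.001981 × 52.00 = 0.103 g

0.103 g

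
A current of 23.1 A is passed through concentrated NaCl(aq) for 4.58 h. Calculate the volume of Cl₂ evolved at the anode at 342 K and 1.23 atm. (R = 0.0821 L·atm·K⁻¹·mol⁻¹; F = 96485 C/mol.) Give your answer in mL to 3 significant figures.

45100 mL

Q = It = 23.1 × 16488 = 3.809×10^5 C
n(e⁻) = Q/F = 3.809×10^5/96485 = 3.948 mol
2Cl⁻ → Cl₂ + 2e⁻, so n(Cl₂) = 3.948 / 2 = 1.974 mol
V = nRT/P = 1.974 × 0.0821 × 342 / 1.23 = 45.06 L
= 45100 mL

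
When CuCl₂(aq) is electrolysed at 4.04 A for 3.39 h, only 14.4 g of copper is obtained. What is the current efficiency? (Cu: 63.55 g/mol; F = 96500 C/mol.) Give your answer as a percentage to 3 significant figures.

Q = 4.04 × 12204 = 49300 C
n(e⁻) = 49300 / 96500 = 0.5109 mol
Cu²⁺ + 2e⁻ → Cu, so theoretical n(Cu) = 0.2555 mol → 16.24 g
Efficiency = 14.4 / 16.24 = 0.8867 = 88.7%

88.7%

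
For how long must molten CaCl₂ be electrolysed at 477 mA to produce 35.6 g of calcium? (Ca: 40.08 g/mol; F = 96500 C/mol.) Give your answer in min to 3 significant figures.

5990 min

n(Ca) = 35.6 / 40.08 = 0.8882 mol
Ca²⁺ + 2e⁻ → Ca, so n(e⁻) = 2 × 0.8882 = 1.776 mol
Q = 1.776 × 96500 = 1.714×10^5 C
t = Q / I = 1.714×10^5 / 0.477 = 3.593×10^5 s = 5990 min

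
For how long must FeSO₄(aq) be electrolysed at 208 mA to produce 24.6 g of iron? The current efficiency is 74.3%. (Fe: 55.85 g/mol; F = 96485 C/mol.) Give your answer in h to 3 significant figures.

n(Fe) = 24.6 / 55.85 = 0.4405 mol
Fe²⁺ + 2e⁻ → Fe, so n(e⁻) = 2 × 0.4405 = 0.8810 mol
Q = 0.8810 × 96485 / 0.743 = 1.144×10^5 C
t = Q / I = 1.144×10^5 / 0.208 = 5.500×10^5 s = 153 h

153 h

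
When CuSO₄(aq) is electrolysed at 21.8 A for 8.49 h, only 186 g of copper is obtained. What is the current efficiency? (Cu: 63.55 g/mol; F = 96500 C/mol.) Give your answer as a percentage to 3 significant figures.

84.8%

Q = 21.8 × 30564 = 6.663×10^5 C
n(e⁻) = 6.663×10^5 / 96500 = 6.905 mol
Cu²⁺ + 2e⁻ → Cu, so theoretical n(Cu) = 3.453 mol → 219.4 g
Efficiency = 186 / 219.4 = 0.8478 = 84.8%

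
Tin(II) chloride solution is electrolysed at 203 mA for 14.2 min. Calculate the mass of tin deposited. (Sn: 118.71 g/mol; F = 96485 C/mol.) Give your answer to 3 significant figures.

Q = It = 0.203 × 852 = 173.0 C
n(e⁻) = 173.0 / 96485 = 0.001793 mol
Sn²⁺ + 2e⁻ → Sn, so n(Sn) = 0.001793 / 2 = 8.965×10^-4 mol
m = 8.965×10^-4 × 118.71 = 0.106 g

0.106 g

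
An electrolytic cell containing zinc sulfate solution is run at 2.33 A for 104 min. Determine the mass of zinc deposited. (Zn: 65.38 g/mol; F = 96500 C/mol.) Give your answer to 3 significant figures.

4.93 g

Q = 2.33 A × 6240 s = 14540 C
Moles of electrons = 14540 / 96500 = 0.1507 mol
Zn²⁺ + 2e⁻ → Zn, so n(Zn) = 0.1507 / 2 = 0.07535 mol
m = 0.07535 × 65.38 = 4.93 g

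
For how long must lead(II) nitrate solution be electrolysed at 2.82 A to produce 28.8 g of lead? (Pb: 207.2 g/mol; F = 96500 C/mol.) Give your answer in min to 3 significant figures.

n(Pb) = 28.8 / 207.2 = 0.1390 mol
Pb²⁺ + 2e⁻ → Pb, so n(e⁻) = 2 × 0.1390 = 0.2780 mol
Q = 0.2780 × 96500 = 26830 C
t = Q / I = 26830 / 2.82 = 9514 s = 159 min

159 min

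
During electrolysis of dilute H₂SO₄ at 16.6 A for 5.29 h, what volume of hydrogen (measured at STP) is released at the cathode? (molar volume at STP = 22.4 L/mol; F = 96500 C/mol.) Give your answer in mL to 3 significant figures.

36700 mL

Q = 16.6 A × 19044 s = 3.161×10^5 C
n(e⁻) = 3.161×10^5 / 96500 = 3.276 mol
2H⁺ + 2e⁻ → H₂, so n(H₂) = 3.276 / 2 = 1.638 mol
V = 1.638 × 22.4 = 36.69 L
= 36700 mL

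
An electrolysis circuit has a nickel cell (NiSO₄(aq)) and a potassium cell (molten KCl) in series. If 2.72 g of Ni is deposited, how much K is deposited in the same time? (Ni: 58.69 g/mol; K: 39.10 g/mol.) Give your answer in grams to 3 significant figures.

3.62 g

n(Ni) = 2.72 / 58.69 = 0.04635 mol
Ni²⁺ + 2e⁻ → Ni, so n(e⁻) = 2 × 0.04635 = 0.09270 mol
In series, the same 0.09270 mol of electrons flows through the second cell.
K⁺ + e⁻ → K, so n(K) = 0.09270 mol
m(K) = 0.09270 × 39.10 = 3.62 g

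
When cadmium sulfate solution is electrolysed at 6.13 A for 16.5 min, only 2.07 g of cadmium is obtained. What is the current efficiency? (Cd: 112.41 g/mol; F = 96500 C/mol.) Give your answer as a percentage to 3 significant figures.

58.6%

Q = 6.13 × 990 = 6069 C
n(e⁻) = 6069 / 96500 = 0.06289 mol
Cd²⁺ + 2e⁻ → Cd, so theoretical n(Cd) = 0.03145 mol → 3.535 g
Efficiency = 2.07 / 3.535 = 0.5856 = 58.6%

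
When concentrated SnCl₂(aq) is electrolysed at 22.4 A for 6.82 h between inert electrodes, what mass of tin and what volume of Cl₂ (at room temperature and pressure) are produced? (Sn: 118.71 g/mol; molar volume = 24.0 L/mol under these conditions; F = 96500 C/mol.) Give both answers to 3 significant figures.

Q = 22.4 × 24552 = 5.500×10^5 C; n(e⁻) = 5.500×10^5 / 96500 = 5.699 mol
Cathode: Sn²⁺ + 2e⁻ → Sn → n(Sn) = 5.699/2 = 2.850 mol → 338 g
Anode: 2Cl⁻ → Cl₂ + 2e⁻ → n(Cl₂) = 5.699/2 = 2.850 mol → 68.4 L

338 g Sn; 68.4 L Cl₂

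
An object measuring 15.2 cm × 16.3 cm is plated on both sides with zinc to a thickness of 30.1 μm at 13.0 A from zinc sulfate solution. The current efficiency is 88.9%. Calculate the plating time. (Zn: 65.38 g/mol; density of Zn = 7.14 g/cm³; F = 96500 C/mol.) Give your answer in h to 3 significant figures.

Plated area = 2 × 15.2 × 16.3 = 495.5 cm²
Volume = 495.5 × 30.1×10⁻⁴ cm = 1.491 cm³
m(Zn) = 1.491 × 7.14 = 10.65 g
n(Zn) = 10.65 / 65.38 = 0.1629 mol; n(e⁻) = 2 × 0.1629 = 0.3258 mol
Q = 0.3258 × 96500 / 0.889 = 35370 C
t = 35370 / 13.0 = 2721 s = 0.756 h

0.756 h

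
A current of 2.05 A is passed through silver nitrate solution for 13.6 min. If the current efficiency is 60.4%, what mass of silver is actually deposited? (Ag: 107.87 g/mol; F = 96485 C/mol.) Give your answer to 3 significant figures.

1.13 g

Q = 2.05 × 816 = 1673 C
n(e⁻) = 1673 / 96485 = 0.01734 mol
Ag⁺ + e⁻ → Ag, so theoretical m(Ag) = 0.01734 × 107.87 = 1.870 g
Actual mass = 60.4% × 1.870 = 1.13 g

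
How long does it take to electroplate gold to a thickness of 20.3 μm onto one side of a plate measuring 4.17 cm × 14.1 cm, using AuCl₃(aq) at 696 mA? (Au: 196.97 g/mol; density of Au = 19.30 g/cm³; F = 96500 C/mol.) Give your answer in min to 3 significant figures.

81.1 min

Plated area = 4.17 × 14.1 = 58.80 cm²
Volume = 58.80 × 20.3×10⁻⁴ cm = 0.1194 cm³
m(Au) = 0.1194 × 19.30 = 2.304 g
n(Au) = 2.304 / 196.97 = 0.01170 mol; n(e⁻) = 3 × 0.01170 = 0.03510 mol
Q = 0.03510 × 96500 = 3387 C
t = 3387 / 0.696 = 4866 s = 81.1 min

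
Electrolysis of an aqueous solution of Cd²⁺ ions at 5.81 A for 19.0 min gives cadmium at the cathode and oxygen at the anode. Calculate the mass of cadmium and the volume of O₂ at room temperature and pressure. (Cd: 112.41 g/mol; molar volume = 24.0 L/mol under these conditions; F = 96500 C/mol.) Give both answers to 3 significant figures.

3.86 g Cd; 0.412 L O₂

Q = 5.81 × 1140 = 6623 C; n(e⁻) = 6623 / 96500 = 0.06863 mol
Cathode: Cd²⁺ + 2e⁻ → Cd → n(Cd) = 0.06863/2 = 0.03432 mol → 3.86 g
Anode: 2H₂O → O₂ + 4H⁺ + 4e⁻ → n(O₂) = 0.06863/4 = 0.01716 mol → 0.412 L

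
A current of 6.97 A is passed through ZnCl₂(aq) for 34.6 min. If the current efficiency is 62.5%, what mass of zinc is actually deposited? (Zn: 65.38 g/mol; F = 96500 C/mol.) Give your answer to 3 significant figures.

Q = 6.97 × 2076 = 14470 C
n(e⁻) = 14470 / 96500 = 0.1499 mol
Zn²⁺ + 2e⁻ → Zn, so theoretical m(Zn) = 0.07495 × 65.38 = 4.900 g
Actual mass = 62.5% × 4.900 = 3.06 g

3.06 g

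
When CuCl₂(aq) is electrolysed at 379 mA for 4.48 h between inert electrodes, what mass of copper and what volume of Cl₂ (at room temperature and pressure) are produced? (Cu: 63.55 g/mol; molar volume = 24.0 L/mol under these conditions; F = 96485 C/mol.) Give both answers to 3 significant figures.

2.01 g Cu; 0.760 L Cl₂

Q = 0.379 × 16128 = 6113 C; n(e⁻) = 6113 / 96485 = 0.06336 mol
Cathode: Cu²⁺ + 2e⁻ → Cu → n(Cu) = 0.06336/2 = 0.03168 mol → 2.01 g
Anode: 2Cl⁻ → Cl₂ + 2e⁻ → n(Cl₂) = 0.06336/2 = 0.03168 mol → 0.760 L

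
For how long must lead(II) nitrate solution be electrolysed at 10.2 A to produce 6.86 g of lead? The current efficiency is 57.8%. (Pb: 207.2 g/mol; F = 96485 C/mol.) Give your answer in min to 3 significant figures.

n(Pb) = 6.86 / 207.2 = 0.03311 mol
Pb²⁺ + 2e⁻ → Pb, so n(e⁻) = 2 × 0.03311 = 0.06622 mol
Q = 0.06622 × 96485 / 0.578 = 11050 C
t = Q / I = 11050 / 10.2 = 1083 s = 18.1 min

18.1 min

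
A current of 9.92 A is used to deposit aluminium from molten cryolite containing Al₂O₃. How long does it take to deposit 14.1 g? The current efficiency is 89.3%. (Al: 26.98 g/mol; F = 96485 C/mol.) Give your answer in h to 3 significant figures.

n(Al) = 14.1 / 26.98 = 0.5226 mol
Al³⁺ + 3e⁻ → Al, so n(e⁻) = 3 × 0.5226 = 1.568 mol
Q = 1.568 × 96485 / 0.893 = 1.694×10^5 C
t = Q / I = 1.694×10^5 / 9.92 = 17080 s = 4.74 h

4.74 h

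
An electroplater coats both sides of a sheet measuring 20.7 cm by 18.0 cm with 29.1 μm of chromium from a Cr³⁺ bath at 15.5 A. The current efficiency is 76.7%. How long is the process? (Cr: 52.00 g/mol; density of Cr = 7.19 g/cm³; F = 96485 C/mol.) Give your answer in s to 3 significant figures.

7300 s

Plated area = 2 × 20.7 × 18.0 = 745.2 cm²
Volume = 745.2 × 29.1×10⁻⁴ cm = 2.169 cm³
m(Cr) = 2.169 × 7.19 = 15.60 g
n(Cr) = 15.60 / 52.00 = 0.3000 mol; n(e⁻) = 3 × 0.3000 = 0.9000 mol
Q = 0.9000 × 96485 / 0.767 = 1.132×10^5 C
t = 1.132×10^5 / 15.5 = 7303 s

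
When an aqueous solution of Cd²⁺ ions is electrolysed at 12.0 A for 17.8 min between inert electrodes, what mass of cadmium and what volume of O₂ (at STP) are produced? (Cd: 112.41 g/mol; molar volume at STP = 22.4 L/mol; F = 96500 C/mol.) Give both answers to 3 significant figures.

7.46 g Cd; 0.744 L O₂

Q = 12.0 × 1068 = 12820 C; n(e⁻) = 12820 / 96500 = 0.1328 mol
Cathode: Cd²⁺ + 2e⁻ → Cd → n(Cd) = 0.1328/2 = 0.06640 mol → 7.46 g
Anode: 2H₂O → O₂ + 4H⁺ + 4e⁻ → n(O₂) = 0.1328/4 = 0.03320 mol → 0.744 L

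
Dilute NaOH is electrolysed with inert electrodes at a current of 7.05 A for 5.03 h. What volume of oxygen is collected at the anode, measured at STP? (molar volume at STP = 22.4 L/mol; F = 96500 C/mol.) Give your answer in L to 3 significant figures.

7.41 L

Charge passed = 7.05 × 18108 = 1.277×10^5 C
Moles of electrons = 1.277×10^5 / 96500 = 1.323 mol
2H₂O → O₂ + 4H⁺ + 4e⁻, so n(O₂) = 1.323 / 4 = 0.3308 mol
V = 0.3308 × 22.4 = 7.410 L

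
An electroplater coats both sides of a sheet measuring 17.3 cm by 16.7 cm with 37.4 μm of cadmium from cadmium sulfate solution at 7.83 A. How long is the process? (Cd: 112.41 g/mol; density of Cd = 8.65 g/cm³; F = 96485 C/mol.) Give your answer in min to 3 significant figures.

Plated area = 2 × 17.3 × 16.7 = 577.8 cm²
Volume = 577.8 × 37.4×10⁻⁴ cm = 2.161 cm³
m(Cd) = 2.161 × 8.65 = 18.69 g
n(Cd) = 18.69 / 112.41 = 0.1663 mol; n(e⁻) = 2 × 0.1663 = 0.3326 mol
Q = 0.3326 × 96485 = 32090 C
t = 32090 / 7.83 = 4098 s = 68.3 min

68.3 min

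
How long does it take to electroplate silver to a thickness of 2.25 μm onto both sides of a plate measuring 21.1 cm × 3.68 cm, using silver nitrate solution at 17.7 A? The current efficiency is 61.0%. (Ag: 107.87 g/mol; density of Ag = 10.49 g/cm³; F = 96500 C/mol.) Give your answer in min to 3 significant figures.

Plated area = 2 × 21.1 × 3.68 = 155.3 cm²
Volume = 155.3 × 2.25×10⁻⁴ cm = 0.03494 cm³
m(Ag) = 0.03494 × 10.49 = 0.3665 g
n(Ag) = 0.3665 / 107.87 = 0.003398 mol; n(e⁻) = 0.003398 mol
Q = 0.003398 × 96500 / 0.610 = 537.6 C
t = 537.6 / 17.7 = 30.37 s = 0.506 min

0.506 min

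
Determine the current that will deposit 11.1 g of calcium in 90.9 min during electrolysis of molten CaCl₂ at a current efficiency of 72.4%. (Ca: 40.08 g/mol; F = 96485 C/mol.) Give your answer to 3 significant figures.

n(Ca) = 11.1 / 40.08 = 0.2769 mol
Ca²⁺ + 2e⁻ → Ca, so n(e⁻) = 2 × 0.2769 = 0.5538 mol
Q = 0.5538 × 96485 / 0.724 = 73800 C
I = Q / t = 73800 / 5454 s = 13.5 A

13.5 A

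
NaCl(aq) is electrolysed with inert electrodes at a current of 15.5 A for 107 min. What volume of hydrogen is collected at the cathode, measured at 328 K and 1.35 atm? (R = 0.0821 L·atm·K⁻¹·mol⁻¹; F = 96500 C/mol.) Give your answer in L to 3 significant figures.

10.3 L

Q = It = 15.5 × 6420 = 99510 C
n(e⁻) = Q/F = 99510/96500 = 1.031 mol
2H⁺ + 2e⁻ → H₂, so n(H₂) = 1.031 / 2 = 0.5155 mol
V = nRT/P = 0.5155 × 0.0821 × 328 / 1.35 = 10.28 L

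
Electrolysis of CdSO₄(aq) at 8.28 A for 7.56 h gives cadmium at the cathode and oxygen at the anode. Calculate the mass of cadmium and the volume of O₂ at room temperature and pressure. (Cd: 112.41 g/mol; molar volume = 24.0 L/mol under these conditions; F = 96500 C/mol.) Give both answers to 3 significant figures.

Q = 8.28 × 27216 = 2.253×10^5 C; n(e⁻) = 2.253×10^5 / 96500 = 2.335 mol
Cathode: Cd²⁺ + 2e⁻ → Cd → n(Cd) = 2.335/2 = 1.168 mol → 131 g
Anode: 2H₂O → O₂ + 4H⁺ + 4e⁻ → n(O₂) = 2.335/4 = 0.5838 mol → 14.0 L

131 g Cd; 14.0 L O₂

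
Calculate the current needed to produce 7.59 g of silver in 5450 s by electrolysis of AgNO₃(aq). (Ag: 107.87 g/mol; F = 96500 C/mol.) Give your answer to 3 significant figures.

n(Ag) = 7.59 / 107.87 = 0.07036 mol
Ag⁺ + e⁻ → Ag, so n(e⁻) = 0.07036 mol
Q = 0.07036 × 96500 = 6790 C
I = Q / t = 6790 / 5450 s = 1.25 A

1.25 A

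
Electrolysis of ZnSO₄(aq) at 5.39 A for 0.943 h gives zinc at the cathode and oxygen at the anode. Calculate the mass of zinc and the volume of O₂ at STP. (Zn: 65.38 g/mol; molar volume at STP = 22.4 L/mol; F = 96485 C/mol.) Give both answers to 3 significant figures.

Q = 5.39 × 3394.8 = 18300 C; n(e⁻) = 18300 / 96485 = 0.1897 mol
Cathode: Zn²⁺ + 2e⁻ → Zn → n(Zn) = 0.1897/2 = 0.09485 mol → 6.20 g
Anode: 2H₂O → O₂ + 4H⁺ + 4e⁻ → n(O₂) = 0.1897/4 = 0.04743 mol → 1.06 L

6.20 g Zn; 1.06 L O₂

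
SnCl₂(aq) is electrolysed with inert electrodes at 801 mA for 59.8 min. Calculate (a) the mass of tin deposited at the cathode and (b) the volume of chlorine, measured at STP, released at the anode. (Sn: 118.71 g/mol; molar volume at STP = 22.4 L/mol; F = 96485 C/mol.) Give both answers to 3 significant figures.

Q = 0.801 × 3588 = 2874 C; n(e⁻) = 2874 / 96485 = 0.02979 mol
Cathode: Sn²⁺ + 2e⁻ → Sn → n(Sn) = 0.02979/2 = 0.01490 mol → 1.77 g
Anode: 2Cl⁻ → Cl₂ + 2e⁻ → n(Cl₂) = 0.02979/2 = 0.01490 mol → 0.334 L

1.77 g Sn; 0.334 L Cl₂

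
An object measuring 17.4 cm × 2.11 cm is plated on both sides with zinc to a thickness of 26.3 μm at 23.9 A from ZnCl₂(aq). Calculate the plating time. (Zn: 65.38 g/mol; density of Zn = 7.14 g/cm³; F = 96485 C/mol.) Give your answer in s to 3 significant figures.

170 s

Plated area = 2 × 17.4 × 2.11 = 73.43 cm²
Volume = 73.43 × 26.3×10⁻⁴ cm = 0.1931 cm³
m(Zn) = 0.1931 × 7.14 = 1.379 g
n(Zn) = 1.379 / 65.38 = 0.02109 mol; n(e⁻) = 2 × 0.02109 = 0.04218 mol
Q = 0.04218 × 96485 = 4070 C
t = 4070 / 23.9 = 170.3 s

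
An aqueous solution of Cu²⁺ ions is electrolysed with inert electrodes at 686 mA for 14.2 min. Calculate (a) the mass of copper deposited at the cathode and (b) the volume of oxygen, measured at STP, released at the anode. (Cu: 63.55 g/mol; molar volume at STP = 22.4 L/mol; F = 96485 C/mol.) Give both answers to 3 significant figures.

Q = 0.686 × 852 = 584.5 C; n(e⁻) = 584.5 / 96485 = 0.006058 mol
Cathode: Cu²⁺ + 2e⁻ → Cu → n(Cu) = 0.006058/2 = 0.003029 mol → 0.192 g
Anode: 2H₂O → O₂ + 4H⁺ + 4e⁻ → n(O₂) = 0.006058/4 = 0.001515 mol → 0.0339 L

0.192 g Cu; 0.0339 L O₂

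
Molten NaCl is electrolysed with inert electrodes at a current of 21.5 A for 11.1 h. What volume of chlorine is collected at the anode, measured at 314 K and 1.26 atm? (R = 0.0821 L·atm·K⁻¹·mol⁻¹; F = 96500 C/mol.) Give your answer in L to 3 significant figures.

91.1 L

Q = 21.5 A × 39960 s = 8.591×10^5 C
n(e⁻) = 8.591×10^5 / 96500 = 8.903 mol
2Cl⁻ → Cl₂ + 2e⁻, so n(Cl₂) = 8.903 / 2 = 4.452 mol
V = nRT/P = 4.452 × 0.0821 × 314 / 1.26 = 91.09 L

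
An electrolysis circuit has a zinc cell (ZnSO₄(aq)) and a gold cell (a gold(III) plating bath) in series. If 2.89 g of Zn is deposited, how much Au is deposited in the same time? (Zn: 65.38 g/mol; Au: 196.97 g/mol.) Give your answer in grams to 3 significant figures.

5.80 g

n(Zn) = 2.89 / 65.38 = 0.04420 mol
Zn²⁺ + 2e⁻ → Zn, so n(e⁻) = 2 × 0.04420 = 0.08840 mol
Same current for the same time ⇒ same n(e⁻) = 0.08840 mol in both cells.
Au³⁺ + 3e⁻ → Au, so n(Au) = 0.08840 / 3 = 0.02947 mol
m(Au) = 0.02947 × 196.97 = 5.80 g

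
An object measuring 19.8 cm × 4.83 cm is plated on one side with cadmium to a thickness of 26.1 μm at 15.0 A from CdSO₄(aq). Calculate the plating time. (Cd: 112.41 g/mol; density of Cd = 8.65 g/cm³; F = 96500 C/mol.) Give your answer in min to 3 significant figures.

Plated area = 19.8 × 4.83 = 95.63 cm²
Volume = 95.63 × 26.1×10⁻⁴ cm = 0.2496 cm³
m(Cd) = 0.2496 × 8.65 = 2.159 g
n(Cd) = 2.159 / 112.41 = 0.01921 mol; n(e⁻) = 2 × 0.01921 = 0.03842 mol
Q = 0.03842 × 96500 = 3708 C
t = 3708 / 15.0 = 247.2 s = 4.12 min

4.12 min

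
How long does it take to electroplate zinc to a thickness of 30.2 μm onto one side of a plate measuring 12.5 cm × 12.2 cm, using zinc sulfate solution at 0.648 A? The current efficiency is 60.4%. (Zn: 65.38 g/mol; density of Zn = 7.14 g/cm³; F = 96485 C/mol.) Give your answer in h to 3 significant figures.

Plated area = 12.5 × 12.2 = 152.5 cm²
Volume = 152.5 × 30.2×10⁻⁴ cm = 0.4606 cm³
m(Zn) = 0.4606 × 7.14 = 3.289 g
n(Zn) = 3.289 / 65.38 = 0.05031 mol; n(e⁻) = 2 × 0.05031 = 0.1006 mol
Q = 0.1006 × 96485 / 0.604 = 16070 C
t = 16070 / 0.648 = 24800 s = 6.89 h

6.89 h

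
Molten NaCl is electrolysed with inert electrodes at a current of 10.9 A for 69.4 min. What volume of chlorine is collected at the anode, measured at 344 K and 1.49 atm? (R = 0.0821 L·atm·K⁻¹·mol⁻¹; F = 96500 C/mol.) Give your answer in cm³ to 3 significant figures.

4460 cm³

Q = 10.9 A × 4164 s = 45390 C
n(e⁻) = Q/F = 45390/96500 = 0.4704 mol
2Cl⁻ → Cl₂ + 2e⁻, so n(Cl₂) = 0.4704 / 2 = 0.2352 mol
V = nRT/P = 0.2352 × 0.0821 × 344 / 1.49 = 4.458 L
= 4460 cm³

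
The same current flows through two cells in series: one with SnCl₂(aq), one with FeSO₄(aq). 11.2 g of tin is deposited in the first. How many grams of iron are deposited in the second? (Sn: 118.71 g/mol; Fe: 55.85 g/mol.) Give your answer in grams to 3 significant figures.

n(Sn) = 11.2 / 118.71 = 0.09435 mol
Sn²⁺ + 2e⁻ → Sn, so n(e⁻) = 2 × 0.09435 = 0.1887 mol
In series, the same 0.1887 mol of electrons flows through the second cell.
Fe²⁺ + 2e⁻ → Fe, so n(Fe) = 0.1887 / 2 = 0.09435 mol
m(Fe) = 0.09435 × 55.85 = 5.27 g

5.27 g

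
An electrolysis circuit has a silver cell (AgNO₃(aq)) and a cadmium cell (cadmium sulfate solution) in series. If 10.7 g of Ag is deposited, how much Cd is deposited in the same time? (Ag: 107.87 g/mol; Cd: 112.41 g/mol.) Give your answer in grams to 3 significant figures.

5.58 g

n(Ag) = 10.7 / 107.87 = 0.09919 mol
Ag⁺ + e⁻ → Ag, so n(e⁻) = 0.09919 mol
Since the cells are in series, n(e⁻) in the Cd cell is also 0.09919 mol.
Cd²⁺ + 2e⁻ → Cd, so n(Cd) = 0.09919 / 2 = 0.04960 mol
m(Cd) = 0.04960 × 112.41 = 5.58 g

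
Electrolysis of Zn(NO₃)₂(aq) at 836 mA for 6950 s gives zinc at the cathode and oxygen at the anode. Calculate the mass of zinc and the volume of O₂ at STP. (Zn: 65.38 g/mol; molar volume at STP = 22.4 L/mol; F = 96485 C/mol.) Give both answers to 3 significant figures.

1.97 g Zn; 0.337 L O₂

Q = 0.836 × 6950 = 5810 C; n(e⁻) = 5810 / 96485 = 0.06022 mol
Cathode: Zn²⁺ + 2e⁻ → Zn → n(Zn) = 0.06022/2 = 0.03011 mol → 1.97 g
Anode: 2H₂O → O₂ + 4H⁺ + 4e⁻ → n(O₂) = 0.06022/4 = 0.01506 mol → 0.337 L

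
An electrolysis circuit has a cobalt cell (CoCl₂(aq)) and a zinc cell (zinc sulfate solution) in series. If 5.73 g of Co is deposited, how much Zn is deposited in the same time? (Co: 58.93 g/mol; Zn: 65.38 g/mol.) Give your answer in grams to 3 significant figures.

n(Co) = 5.73 / 58.93 = 0.09723 mol
Co²⁺ + 2e⁻ → Co, so n(e⁻) = 2 × 0.09723 = 0.1945 mol
In series, the same 0.1945 mol of electrons flows through the second cell.
Zn²⁺ + 2e⁻ → Zn, so n(Zn) = 0.1945 / 2 = 0.09725 mol
m(Zn) = 0.09725 × 65.38 = 6.36 g

6.36 g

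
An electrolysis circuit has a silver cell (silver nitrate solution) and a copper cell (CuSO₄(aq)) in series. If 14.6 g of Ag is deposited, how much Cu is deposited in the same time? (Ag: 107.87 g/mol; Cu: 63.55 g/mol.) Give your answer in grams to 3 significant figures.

4.30 g

n(Ag) = 14.6 / 107.87 = 0.1353 mol
Ag⁺ + e⁻ → Ag, so n(e⁻) = 0.1353 mol
Same current for the same time ⇒ same n(e⁻) = 0.1353 mol in both cells.
Cu²⁺ + 2e⁻ → Cu, so n(Cu) = 0.1353 / 2 = 0.06765 mol
m(Cu) = 0.06765 × 63.55 = 4.30 g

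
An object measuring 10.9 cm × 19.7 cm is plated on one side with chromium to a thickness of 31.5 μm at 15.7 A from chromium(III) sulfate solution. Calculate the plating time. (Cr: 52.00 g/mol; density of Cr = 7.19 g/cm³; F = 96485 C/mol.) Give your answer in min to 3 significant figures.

Plated area = 10.9 × 19.7 = 214.7 cm²
Volume = 214.7 × 31.5×10⁻⁴ cm = 0.6763 cm³
m(Cr) = 0.6763 × 7.19 = 4.863 g
n(Cr) = 4.863 / 52.00 = 0.09352 mol; n(e⁻) = 3 × 0.09352 = 0.2806 mol
Q = 0.2806 × 96485 = 27070 C
t = 27070 / 15.7 = 1724 s = 28.7 min

28.7 min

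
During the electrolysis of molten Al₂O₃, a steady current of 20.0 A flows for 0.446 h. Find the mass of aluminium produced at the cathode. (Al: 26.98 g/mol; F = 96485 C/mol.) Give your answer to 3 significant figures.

2.99 g

Q = It = 20.0 × 1605.6 = 32110 C
n(e⁻) = Q/F = 32110/96485 = 0.3328 mol
Al³⁺ + 3e⁻ → Al, so n(Al) = 0.3328 / 3 = 0.1109 mol
m = 0.1109 × 26.98 = 2.99 g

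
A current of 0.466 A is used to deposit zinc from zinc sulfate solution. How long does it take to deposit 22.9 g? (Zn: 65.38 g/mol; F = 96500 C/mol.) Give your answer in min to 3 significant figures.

n(Zn) = 22.9 / 65.38 = 0.3503 mol
Zn²⁺ + 2e⁻ → Zn, so n(e⁻) = 2 × 0.3503 = 0.7006 mol
Q = 0.7006 × 96500 = 67610 C
t = Q / I = 67610 / 0.466 = 1.451×10^5 s = 2420 min

2420 min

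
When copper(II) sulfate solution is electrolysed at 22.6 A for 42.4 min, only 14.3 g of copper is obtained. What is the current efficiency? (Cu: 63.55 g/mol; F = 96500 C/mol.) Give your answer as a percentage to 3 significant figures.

75.5%

Q = 22.6 × 2544 = 57490 C
n(e⁻) = 57490 / 96500 = 0.5958 mol
Cu²⁺ + 2e⁻ → Cu, so theoretical n(Cu) = 0.2979 mol → 18.93 g
Efficiency = 14.3 / 18.93 = 0.7554 = 75.5%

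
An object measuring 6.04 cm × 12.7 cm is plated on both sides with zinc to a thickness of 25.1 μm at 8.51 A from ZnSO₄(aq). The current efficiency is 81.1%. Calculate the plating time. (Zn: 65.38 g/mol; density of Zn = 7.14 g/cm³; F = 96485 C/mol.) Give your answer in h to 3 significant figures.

Plated area = 2 × 6.04 × 12.7 = 153.4 cm²
Volume = 153.4 × 25.1×10⁻⁴ cm = 0.3850 cm³
m(Zn) = 0.3850 × 7.14 = 2.749 g
n(Zn) = 2.749 / 65.38 = 0.04205 mol; n(e⁻) = 2 × 0.04205 = 0.08410 mol
Q = 0.08410 × 96485 / 0.811 = 10010 C
t = 10010 / 8.51 = 1176 s = 0.327 h

0.327 h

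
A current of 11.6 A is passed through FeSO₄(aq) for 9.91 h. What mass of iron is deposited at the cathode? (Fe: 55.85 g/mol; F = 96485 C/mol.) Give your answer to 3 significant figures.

120 g

Charge passed = 11.6 × 35676 = 4.138×10^5 C
n(e⁻) = Q/F = 4.138×10^5/96485 = 4.289 mol
Fe²⁺ + 2e⁻ → Fe, so n(Fe) = 4.289 / 2 = 2.145 mol
m = 2.145 × 55.85 = 120 g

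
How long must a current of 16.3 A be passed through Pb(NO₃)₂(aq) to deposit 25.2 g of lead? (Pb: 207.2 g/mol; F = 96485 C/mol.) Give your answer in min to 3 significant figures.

n(Pb) = 25.2 / 207.2 = 0.1216 mol
Pb²⁺ + 2e⁻ → Pb, so n(e⁻) = 2 × 0.1216 = 0.2432 mol
Q = 0.2432 × 96485 = 23470 C
t = Q / I = 23470 / 16.3 = 1440 s = 24.0 min

24.0 min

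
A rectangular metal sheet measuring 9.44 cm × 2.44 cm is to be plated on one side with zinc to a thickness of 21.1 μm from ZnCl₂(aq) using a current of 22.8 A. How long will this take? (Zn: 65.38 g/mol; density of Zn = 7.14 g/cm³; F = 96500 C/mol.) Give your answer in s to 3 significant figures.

44.9 s

Plated area = 9.44 × 2.44 = 23.03 cm²
Volume = 23.03 × 21.1×10⁻⁴ cm = 0.04859 cm³
m(Zn) = 0.04859 × 7.14 = 0.3469 g
n(Zn) = 0.3469 / 65.38 = 0.005306 mol; n(e⁻) = 2 × 0.005306 = 0.01061 mol
Q = 0.01061 × 96500 = 1024 C
t = 1024 / 22.8 = 44.91 s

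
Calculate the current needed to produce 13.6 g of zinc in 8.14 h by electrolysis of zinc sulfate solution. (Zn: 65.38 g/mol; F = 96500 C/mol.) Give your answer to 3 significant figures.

1.37 A

n(Zn) = 13.6 / 65.38 = 0.2080 mol
Zn²⁺ + 2e⁻ → Zn, so n(e⁻) = 2 × 0.2080 = 0.4160 mol
Q = 0.4160 × 96500 = 40140 C
I = Q / t = 40140 / 29304 s = 1.37 A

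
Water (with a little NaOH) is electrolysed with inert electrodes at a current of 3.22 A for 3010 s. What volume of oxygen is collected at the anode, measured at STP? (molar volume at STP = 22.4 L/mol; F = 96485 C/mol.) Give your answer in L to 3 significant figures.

0.563 L

Q = It = 3.22 × 3010 = 9692 C
Moles of electrons = 9692 / 96485 = 0.1005 mol
2H₂O → O₂ + 4H⁺ + 4e⁻, so n(O₂) = 0.1005 / 4 = 0.02513 mol
V = 0.02513 × 22.4 = 0.5629 L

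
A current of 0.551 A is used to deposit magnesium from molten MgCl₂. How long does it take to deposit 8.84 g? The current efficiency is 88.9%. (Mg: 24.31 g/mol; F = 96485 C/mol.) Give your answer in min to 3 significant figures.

n(Mg) = 8.84 / 24.31 = 0.3636 mol
Mg²⁺ + 2e⁻ → Mg, so n(e⁻) = 2 × 0.3636 = 0.7272 mol
Q = 0.7272 × 96485 / 0.889 = 78920 C
t = Q / I = 78920 / 0.551 = 1.432×10^5 s = 2390 min

2390 min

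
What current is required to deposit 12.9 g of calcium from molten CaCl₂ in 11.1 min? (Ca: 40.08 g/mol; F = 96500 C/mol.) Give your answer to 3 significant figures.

n(Ca) = 12.9 / 40.08 = 0.3219 mol
Ca²⁺ + 2e⁻ → Ca, so n(e⁻) = 2 × 0.3219 = 0.6438 mol
Q = 0.6438 × 96500 = 62130 C
I = Q / t = 62130 / 666 s = 93.3 A

93.3 A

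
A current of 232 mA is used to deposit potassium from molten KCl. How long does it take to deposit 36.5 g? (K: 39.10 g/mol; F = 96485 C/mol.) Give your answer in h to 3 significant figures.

n(K) = 36.5 / 39.10 = 0.9335 mol
K⁺ + e⁻ → K, so n(e⁻) = 0.9335 mol
Q = 0.9335 × 96485 = 90070 C
t = Q / I = 90070 / 0.232 = 3.882×10^5 s = 108 h

108 h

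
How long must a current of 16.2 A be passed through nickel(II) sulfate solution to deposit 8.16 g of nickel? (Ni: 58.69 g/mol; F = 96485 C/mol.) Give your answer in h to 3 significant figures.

0.460 h

n(Ni) = 8.16 / 58.69 = 0.1390 mol
Ni²⁺ + 2e⁻ → Ni, so n(e⁻) = 2 × 0.1390 = 0.2780 mol
Q = 0.2780 × 96485 = 26820 C
t = Q / I = 26820 / 16.2 = 1656 s = 0.460 h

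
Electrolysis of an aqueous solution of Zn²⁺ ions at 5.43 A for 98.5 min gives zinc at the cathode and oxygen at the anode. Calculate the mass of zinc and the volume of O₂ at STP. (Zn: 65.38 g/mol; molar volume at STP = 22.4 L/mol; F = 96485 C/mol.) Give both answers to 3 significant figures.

Q = 5.43 × 5910 = 32090 C; n(e⁻) = 32090 / 96485 = 0.3326 mol
Cathode: Zn²⁺ + 2e⁻ → Zn → n(Zn) = 0.3326/2 = 0.1663 mol → 10.9 g
Anode: 2H₂O → O₂ + 4H⁺ + 4e⁻ → n(O₂) = 0.3326/4 = 0.08315 mol → 1.86 L

10.9 g Zn; 1.86 L O₂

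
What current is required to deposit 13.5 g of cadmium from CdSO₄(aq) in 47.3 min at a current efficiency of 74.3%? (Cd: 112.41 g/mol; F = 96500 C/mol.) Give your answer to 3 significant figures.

n(Cd) = 13.5 / 112.41 = 0.1201 mol
Cd²⁺ + 2e⁻ → Cd, so n(e⁻) = 2 × 0.1201 = 0.2402 mol
Q = 0.2402 × 96500 / 0.743 = 31200 C
I = Q / t = 31200 / 2838 s = 11.0 A

11.0 A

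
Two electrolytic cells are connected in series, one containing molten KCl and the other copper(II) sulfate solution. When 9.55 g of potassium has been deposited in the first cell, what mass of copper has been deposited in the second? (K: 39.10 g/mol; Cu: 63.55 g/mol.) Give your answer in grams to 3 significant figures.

n(K) = 9.55 / 39.10 = 0.2442 mol
K⁺ + e⁻ → K, so n(e⁻) = 0.2442 mol
Since the cells are in series, n(e⁻) in the Cu cell is also 0.2442 mol.
Cu²⁺ + 2e⁻ → Cu, so n(Cu) = 0.2442 / 2 = 0.1221 mol
m(Cu) = 0.1221 × 63.55 = 7.76 g

7.76 g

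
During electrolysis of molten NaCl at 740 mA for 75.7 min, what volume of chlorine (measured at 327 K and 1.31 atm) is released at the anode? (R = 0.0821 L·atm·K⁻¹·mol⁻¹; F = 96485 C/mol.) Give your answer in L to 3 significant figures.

0.357 L

Q = It = 0.740 × 4542 = 3361 C
n(e⁻) = Q/F = 3361/96485 = 0.03483 mol
2Cl⁻ → Cl₂ + 2e⁻, so n(Cl₂) = 0.03483 / 2 = 0.01742 mol
V = nRT/P = 0.01742 × 0.0821 × 327 / 1.31 = 0.3570 L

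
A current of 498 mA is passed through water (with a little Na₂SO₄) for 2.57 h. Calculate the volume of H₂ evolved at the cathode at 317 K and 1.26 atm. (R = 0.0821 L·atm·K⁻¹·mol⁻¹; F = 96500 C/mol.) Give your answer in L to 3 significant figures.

0.493 L

Q = 0.498 A × 9252 s = 4607 C
n(e⁻) = Q/F = 4607/96500 = 0.04774 mol
2H⁺ + 2e⁻ → H₂, so n(H₂) = 0.04774 / 2 = 0.02387 mol
V = nRT/P = 0.02387 × 0.0821 × 317 / 1.26 = 0.4930 L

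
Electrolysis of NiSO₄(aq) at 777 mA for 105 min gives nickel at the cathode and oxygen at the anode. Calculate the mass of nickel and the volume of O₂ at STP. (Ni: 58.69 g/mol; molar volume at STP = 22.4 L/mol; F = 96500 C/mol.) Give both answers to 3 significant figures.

1.49 g Ni; 0.284 L O₂

Q = 0.777 × 6300 = 4895 C; n(e⁻) = 4895 / 96500 = 0.05073 mol
Cathode: Ni²⁺ + 2e⁻ → Ni → n(Ni) = 0.05073/2 = 0.02537 mol → 1.49 g
Anode: 2H₂O → O₂ + 4H⁺ + 4e⁻ → n(O₂) = 0.05073/4 = 0.01268 mol → 0.284 L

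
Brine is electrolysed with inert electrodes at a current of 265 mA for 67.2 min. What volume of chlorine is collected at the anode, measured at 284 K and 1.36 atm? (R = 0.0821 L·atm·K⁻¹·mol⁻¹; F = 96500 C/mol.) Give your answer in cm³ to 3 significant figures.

Q = It = 0.265 × 4032 = 1068 C
n(e⁻) = 1068 / 96500 = 0.01107 mol
2Cl⁻ → Cl₂ + 2e⁻, so n(Cl₂) = 0.01107 / 2 = 0.005535 mol
V = nRT/P = 0.005535 × 0.0821 × 284 / 1.36 = 0.09489 L
= 94.9 cm³

94.9 cm³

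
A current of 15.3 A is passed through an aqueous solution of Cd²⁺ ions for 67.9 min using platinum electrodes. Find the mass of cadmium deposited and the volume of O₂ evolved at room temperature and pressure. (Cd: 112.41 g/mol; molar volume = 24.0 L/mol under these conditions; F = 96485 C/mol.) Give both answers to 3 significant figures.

Q = 15.3 × 4074 = 62330 C; n(e⁻) = 62330 / 96485 = 0.6460 mol
Cathode: Cd²⁺ + 2e⁻ → Cd → n(Cd) = 0.6460/2 = 0.3230 mol → 36.3 g
Anode: 2H₂O → O₂ + 4H⁺ + 4e⁻ → n(O₂) = 0.6460/4 = 0.1615 mol → 3.88 L

36.3 g Cd; 3.88 L O₂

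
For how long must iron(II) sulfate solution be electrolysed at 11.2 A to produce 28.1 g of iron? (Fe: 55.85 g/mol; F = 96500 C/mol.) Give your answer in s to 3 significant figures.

8670 s

n(Fe) = 28.1 / 55.85 = 0.5031 mol
Fe²⁺ + 2e⁻ → Fe, so n(e⁻) = 2 × 0.5031 = 1.006 mol
Q = 1.006 × 96500 = 97080 C
t = Q / I = 97080 / 11.2 = 8668 s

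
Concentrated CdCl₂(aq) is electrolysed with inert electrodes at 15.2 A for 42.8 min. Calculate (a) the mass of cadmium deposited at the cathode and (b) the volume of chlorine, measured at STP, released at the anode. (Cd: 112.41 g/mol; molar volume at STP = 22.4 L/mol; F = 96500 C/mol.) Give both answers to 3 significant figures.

22.7 g Cd; 4.53 L Cl₂

Q = 15.2 × 2568 = 39030 C; n(e⁻) = 39030 / 96500 = 0.4045 mol
Cathode: Cd²⁺ + 2e⁻ → Cd → n(Cd) = 0.4045/2 = 0.2023 mol → 22.7 g
Anode: 2Cl⁻ → Cl₂ + 2e⁻ → n(Cl₂) = 0.4045/2 = 0.2023 mol → 4.53 L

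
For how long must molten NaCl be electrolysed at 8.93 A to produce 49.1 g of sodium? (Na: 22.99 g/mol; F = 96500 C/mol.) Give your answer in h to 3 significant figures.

6.41 h

n(Na) = 49.1 / 22.99 = 2.136 mol
Na⁺ + e⁻ → Na, so n(e⁻) = 2.136 mol
Q = 2.136 × 96500 = 2.061×10^5 C
t = Q / I = 2.061×10^5 / 8.93 = 23080 s = 6.41 h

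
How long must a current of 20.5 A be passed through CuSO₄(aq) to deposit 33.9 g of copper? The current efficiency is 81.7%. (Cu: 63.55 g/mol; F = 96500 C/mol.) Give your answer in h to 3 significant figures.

1.71 h

n(Cu) = 33.9 / 63.55 = 0.5334 mol
Cu²⁺ + 2e⁻ → Cu, so n(e⁻) = 2 × 0.5334 = 1.067 mol
Q = 1.067 × 96500 / 0.817 = 1.260×10^5 C
t = Q / I = 1.260×10^5 / 20.5 = 6146 s = 1.71 h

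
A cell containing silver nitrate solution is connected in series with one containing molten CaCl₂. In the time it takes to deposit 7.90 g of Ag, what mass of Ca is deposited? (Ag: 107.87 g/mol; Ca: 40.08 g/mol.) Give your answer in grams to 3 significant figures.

1.47 g

n(Ag) = 7.90 / 107.87 = 0.07324 mol
Ag⁺ + e⁻ → Ag, so n(e⁻) = 0.07324 mol
The cells are in series, so the same charge (and hence the same n(e⁻) = 0.07324 mol) passes through both.
Ca²⁺ + 2e⁻ → Ca, so n(Ca) = 0.07324 / 2 = 0.03662 mol
m(Ca) = 0.03662 × 40.08 = 1.47 g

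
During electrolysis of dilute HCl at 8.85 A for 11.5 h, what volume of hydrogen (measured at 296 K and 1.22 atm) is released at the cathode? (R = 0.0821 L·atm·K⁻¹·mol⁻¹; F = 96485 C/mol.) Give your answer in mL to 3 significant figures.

Q = 8.85 A × 41400 s = 3.664×10^5 C
n(e⁻) = Q/F = 3.664×10^5/96485 = 3.797 mol
2H⁺ + 2e⁻ → H₂, so n(H₂) = 3.797 / 2 = 1.899 mol
V = nRT/P = 1.899 × 0.0821 × 296 / 1.22 = 37.83 L
= 37800 mL

37800 mL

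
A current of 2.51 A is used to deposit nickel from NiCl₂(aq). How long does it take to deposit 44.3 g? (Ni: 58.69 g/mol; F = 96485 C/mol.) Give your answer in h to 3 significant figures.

n(Ni) = 44.3 / 58.69 = 0.7548 mol
Ni²⁺ + 2e⁻ → Ni, so n(e⁻) = 2 × 0.7548 = 1.510 mol
Q = 1.510 × 96485 = 1.457×10^5 C
t = Q / I = 1.457×10^5 / 2.51 = 58050 s = 16.1 h

16.1 h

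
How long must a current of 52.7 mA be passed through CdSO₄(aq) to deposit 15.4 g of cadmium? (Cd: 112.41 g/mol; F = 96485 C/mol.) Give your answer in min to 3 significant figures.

8360 min

n(Cd) = 15.4 / 112.41 = 0.1370 mol
Cd²⁺ + 2e⁻ → Cd, so n(e⁻) = 2 × 0.1370 = 0.2740 mol
Q = 0.2740 × 96485 = 26440 C
t = Q / I = 26440 / 0.0527 = 5.017×10^5 s = 8360 min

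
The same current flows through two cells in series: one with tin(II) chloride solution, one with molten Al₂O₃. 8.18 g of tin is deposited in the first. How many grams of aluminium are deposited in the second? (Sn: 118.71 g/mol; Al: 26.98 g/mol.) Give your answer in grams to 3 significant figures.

1.24 g

n(Sn) = 8.18 / 118.71 = 0.06891 mol
Sn²⁺ + 2e⁻ → Sn, so n(e⁻) = 2 × 0.06891 = 0.1378 mol
The cells are in series, so the same charge (and hence the same n(e⁻) = 0.1378 mol) passes through both.
Al³⁺ + 3e⁻ → Al, so n(Al) = 0.1378 / 3 = 0.04593 mol
m(Al) = 0.04593 × 26.98 = 1.24 g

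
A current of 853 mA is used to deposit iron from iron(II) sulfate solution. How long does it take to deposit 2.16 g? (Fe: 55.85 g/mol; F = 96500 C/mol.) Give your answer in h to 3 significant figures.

n(Fe) = 2.16 / 55.85 = 0.03868 mol
Fe²⁺ + 2e⁻ → Fe, so n(e⁻) = 2 × 0.03868 = 0.07736 mol
Q = 0.07736 × 96500 = 7465 C
t = Q / I = 7465 / 0.853 = 8751 s = 2.43 h

2.43 h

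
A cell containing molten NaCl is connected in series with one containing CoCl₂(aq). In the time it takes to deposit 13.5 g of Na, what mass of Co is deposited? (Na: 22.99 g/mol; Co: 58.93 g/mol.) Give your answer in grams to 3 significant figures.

17.3 g

n(Na) = 13.5 / 22.99 = 0.5872 mol
Na⁺ + e⁻ → Na, so n(e⁻) = 0.5872 mol
Same current for the same time ⇒ same n(e⁻) = 0.5872 mol in both cells.
Co²⁺ + 2e⁻ → Co, so n(Co) = 0.5872 / 2 = 0.2936 mol
m(Co) = 0.2936 × 58.93 = 17.3 g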